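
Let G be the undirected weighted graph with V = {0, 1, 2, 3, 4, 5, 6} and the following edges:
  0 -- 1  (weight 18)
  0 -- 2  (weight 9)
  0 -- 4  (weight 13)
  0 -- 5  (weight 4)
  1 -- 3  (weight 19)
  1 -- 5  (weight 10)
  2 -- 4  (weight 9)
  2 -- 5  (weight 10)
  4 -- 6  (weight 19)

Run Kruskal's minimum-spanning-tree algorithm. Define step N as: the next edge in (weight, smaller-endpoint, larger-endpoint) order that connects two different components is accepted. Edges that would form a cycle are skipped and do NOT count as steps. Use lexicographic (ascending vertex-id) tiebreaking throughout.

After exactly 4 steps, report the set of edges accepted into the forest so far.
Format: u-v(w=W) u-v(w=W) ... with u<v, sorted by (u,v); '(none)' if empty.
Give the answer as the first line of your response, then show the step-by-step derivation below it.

0-2(w=9) 0-5(w=4) 1-5(w=10) 2-4(w=9)

step 1: add edge 0-5 (w=4); MST = {0-5(w=4)}
step 2: add edge 0-2 (w=9); MST = {0-2(w=9) 0-5(w=4)}
step 3: add edge 2-4 (w=9); MST = {0-2(w=9) 0-5(w=4) 2-4(w=9)}
step 4: add edge 1-5 (w=10); MST = {0-2(w=9) 0-5(w=4) 1-5(w=10) 2-4(w=9)}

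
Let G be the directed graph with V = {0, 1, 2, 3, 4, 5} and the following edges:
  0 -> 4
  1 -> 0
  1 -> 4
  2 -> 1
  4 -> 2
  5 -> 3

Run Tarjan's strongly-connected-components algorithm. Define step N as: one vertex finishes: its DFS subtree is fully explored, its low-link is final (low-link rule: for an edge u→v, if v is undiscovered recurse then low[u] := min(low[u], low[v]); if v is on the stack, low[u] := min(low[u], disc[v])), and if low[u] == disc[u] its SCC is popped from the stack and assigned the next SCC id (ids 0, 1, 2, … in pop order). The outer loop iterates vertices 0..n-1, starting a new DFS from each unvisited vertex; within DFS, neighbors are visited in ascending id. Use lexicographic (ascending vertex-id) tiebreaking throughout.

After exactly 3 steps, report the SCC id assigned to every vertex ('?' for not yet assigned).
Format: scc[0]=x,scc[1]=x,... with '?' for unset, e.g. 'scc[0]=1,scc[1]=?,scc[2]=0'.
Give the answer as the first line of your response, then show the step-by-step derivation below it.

scc[0]=?,scc[1]=?,scc[2]=?,scc[3]=?,scc[4]=?,scc[5]=?

step 1: low=(low[0]=0,low[1]=0,low[2]=2,low[3]=?,low[4]=1,low[5]=?); scc=(scc[0]=?,scc[1]=?,scc[2]=?,scc[3]=?,scc[4]=?,scc[5]=?)
step 2: low=(low[0]=0,low[1]=0,low[2]=0,low[3]=?,low[4]=1,low[5]=?); scc=(scc[0]=?,scc[1]=?,scc[2]=?,scc[3]=?,scc[4]=?,scc[5]=?)
step 3: low=(low[0]=0,low[1]=0,low[2]=0,low[3]=?,low[4]=0,low[5]=?); scc=(scc[0]=?,scc[1]=?,scc[2]=?,scc[3]=?,scc[4]=?,scc[5]=?)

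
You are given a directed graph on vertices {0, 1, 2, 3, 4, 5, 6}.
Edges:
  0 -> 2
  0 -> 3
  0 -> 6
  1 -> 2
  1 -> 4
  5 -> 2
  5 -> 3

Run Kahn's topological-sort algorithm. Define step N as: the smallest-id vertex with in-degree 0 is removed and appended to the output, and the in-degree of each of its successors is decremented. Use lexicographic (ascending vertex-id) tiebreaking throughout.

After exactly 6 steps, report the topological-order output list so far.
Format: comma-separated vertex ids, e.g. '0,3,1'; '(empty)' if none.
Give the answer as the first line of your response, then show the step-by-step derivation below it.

0,1,4,5,2,3

step 1: output 0; order=[0]; indeg=(0,0,2,1,1,0,0)
step 2: output 1; order=[0,1]; indeg=(0,0,1,1,0,0,0)
step 3: output 4; order=[0,1,4]; indeg=(0,0,1,1,0,0,0)
step 4: output 5; order=[0,1,4,5]; indeg=(0,0,0,0,0,0,0)
step 5: output 2; order=[0,1,4,5,2]; indeg=(0,0,0,0,0,0,0)
step 6: output 3; order=[0,1,4,5,2,3]; indeg=(0,0,0,0,0,0,0)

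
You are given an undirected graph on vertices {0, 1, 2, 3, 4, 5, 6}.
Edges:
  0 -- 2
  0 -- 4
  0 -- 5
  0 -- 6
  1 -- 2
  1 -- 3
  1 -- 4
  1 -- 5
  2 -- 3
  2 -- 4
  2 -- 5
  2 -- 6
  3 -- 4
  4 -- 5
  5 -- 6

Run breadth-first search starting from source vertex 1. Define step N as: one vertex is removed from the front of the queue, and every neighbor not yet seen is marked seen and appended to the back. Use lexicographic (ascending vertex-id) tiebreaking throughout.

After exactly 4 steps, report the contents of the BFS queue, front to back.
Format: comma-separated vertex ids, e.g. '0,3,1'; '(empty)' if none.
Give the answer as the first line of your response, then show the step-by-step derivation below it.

5,0,6

step 1: dequeue 1; queue=[2,3,4,5]; order=1
step 2: dequeue 2; queue=[3,4,5,0,6]; order=1,2
step 3: dequeue 3; queue=[4,5,0,6]; order=1,2,3
step 4: dequeue 4; queue=[5,0,6]; order=1,2,3,4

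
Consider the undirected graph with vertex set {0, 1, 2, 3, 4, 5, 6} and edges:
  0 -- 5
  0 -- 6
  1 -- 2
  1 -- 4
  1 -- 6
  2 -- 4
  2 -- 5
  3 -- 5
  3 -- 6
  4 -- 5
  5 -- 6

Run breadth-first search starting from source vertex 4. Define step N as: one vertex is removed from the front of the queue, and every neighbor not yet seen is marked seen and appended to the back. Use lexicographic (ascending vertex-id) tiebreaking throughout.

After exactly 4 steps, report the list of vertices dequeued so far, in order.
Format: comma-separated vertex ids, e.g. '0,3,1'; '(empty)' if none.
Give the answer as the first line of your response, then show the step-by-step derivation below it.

4,1,2,5

step 1: dequeue 4; queue=[1,2,5]; order=4
step 2: dequeue 1; queue=[2,5,6]; order=4,1
step 3: dequeue 2; queue=[5,6]; order=4,1,2
step 4: dequeue 5; queue=[6,0,3]; order=4,1,2,5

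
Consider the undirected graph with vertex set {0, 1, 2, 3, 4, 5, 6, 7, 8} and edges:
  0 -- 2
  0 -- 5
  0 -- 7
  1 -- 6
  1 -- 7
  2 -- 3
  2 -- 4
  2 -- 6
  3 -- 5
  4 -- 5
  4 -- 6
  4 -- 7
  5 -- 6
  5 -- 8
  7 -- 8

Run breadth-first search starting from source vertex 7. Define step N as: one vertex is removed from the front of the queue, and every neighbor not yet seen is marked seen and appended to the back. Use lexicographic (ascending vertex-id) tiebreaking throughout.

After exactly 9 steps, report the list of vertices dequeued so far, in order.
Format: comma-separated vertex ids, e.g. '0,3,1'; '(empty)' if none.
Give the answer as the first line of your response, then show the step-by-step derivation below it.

7,0,1,4,8,2,5,6,3

step 1: dequeue 7; queue=[0,1,4,8]; order=7
step 2: dequeue 0; queue=[1,4,8,2,5]; order=7,0
step 3: dequeue 1; queue=[4,8,2,5,6]; order=7,0,1
step 4: dequeue 4; queue=[8,2,5,6]; order=7,0,1,4
step 5: dequeue 8; queue=[2,5,6]; order=7,0,1,4,8
step 6: dequeue 2; queue=[5,6,3]; order=7,0,1,4,8,2
step 7: dequeue 5; queue=[6,3]; order=7,0,1,4,8,2,5
step 8: dequeue 6; queue=[3]; order=7,0,1,4,8,2,5,6
step 9: dequeue 3; queue=[(empty)]; order=7,0,1,4,8,2,5,6,3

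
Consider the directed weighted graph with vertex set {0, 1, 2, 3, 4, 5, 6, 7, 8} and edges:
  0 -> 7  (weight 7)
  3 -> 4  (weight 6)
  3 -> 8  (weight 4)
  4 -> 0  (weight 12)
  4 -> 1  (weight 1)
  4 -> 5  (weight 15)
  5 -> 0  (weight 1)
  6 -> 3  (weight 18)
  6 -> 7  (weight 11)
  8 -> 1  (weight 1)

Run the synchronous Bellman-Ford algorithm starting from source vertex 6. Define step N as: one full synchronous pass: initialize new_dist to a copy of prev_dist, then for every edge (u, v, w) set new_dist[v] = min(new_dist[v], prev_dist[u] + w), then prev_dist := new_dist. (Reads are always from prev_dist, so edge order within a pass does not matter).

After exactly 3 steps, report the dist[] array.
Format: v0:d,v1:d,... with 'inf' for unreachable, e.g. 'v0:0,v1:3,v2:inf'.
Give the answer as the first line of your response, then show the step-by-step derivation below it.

v0:36,v1:23,v2:inf,v3:18,v4:24,v5:39,v6:0,v7:11,v8:22

step 1: dist = v0:inf,v1:inf,v2:inf,v3:18,v4:inf,v5:inf,v6:0,v7:11,v8:inf
step 2: dist = v0:inf,v1:inf,v2:inf,v3:18,v4:24,v5:inf,v6:0,v7:11,v8:22
step 3: dist = v0:36,v1:23,v2:inf,v3:18,v4:24,v5:39,v6:0,v7:11,v8:22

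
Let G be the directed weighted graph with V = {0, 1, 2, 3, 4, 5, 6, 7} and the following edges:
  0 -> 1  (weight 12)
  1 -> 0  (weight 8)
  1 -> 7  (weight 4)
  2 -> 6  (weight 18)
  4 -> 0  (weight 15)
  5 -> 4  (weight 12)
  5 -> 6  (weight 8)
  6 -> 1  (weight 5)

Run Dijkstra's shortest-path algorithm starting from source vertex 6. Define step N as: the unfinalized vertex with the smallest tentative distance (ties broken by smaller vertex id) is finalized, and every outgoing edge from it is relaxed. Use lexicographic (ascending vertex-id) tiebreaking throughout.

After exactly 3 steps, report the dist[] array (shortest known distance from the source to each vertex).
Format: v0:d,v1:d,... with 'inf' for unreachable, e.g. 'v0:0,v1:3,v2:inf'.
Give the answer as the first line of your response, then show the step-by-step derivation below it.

v0:13,v1:5,v2:inf,v3:inf,v4:inf,v5:inf,v6:0,v7:9

step 1: dist = v0:inf,v1:5,v2:inf,v3:inf,v4:inf,v5:inf,v6:0,v7:inf
step 2: dist = v0:13,v1:5,v2:inf,v3:inf,v4:inf,v5:inf,v6:0,v7:9
step 3: dist = v0:13,v1:5,v2:inf,v3:inf,v4:inf,v5:inf,v6:0,v7:9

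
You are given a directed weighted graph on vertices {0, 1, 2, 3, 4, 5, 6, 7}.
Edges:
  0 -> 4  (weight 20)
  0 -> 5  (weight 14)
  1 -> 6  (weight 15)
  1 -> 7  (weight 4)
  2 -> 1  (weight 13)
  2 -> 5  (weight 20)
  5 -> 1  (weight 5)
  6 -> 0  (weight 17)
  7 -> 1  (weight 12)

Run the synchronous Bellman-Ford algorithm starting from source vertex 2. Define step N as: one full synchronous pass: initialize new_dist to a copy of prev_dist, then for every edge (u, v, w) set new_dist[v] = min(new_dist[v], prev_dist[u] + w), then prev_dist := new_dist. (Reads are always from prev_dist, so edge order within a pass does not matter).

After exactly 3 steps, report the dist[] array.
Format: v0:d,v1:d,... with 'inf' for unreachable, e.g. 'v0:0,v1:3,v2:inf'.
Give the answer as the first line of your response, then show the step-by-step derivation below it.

v0:45,v1:13,v2:0,v3:inf,v4:inf,v5:20,v6:28,v7:17

step 1: dist = v0:inf,v1:13,v2:0,v3:inf,v4:inf,v5:20,v6:inf,v7:inf
step 2: dist = v0:inf,v1:13,v2:0,v3:inf,v4:inf,v5:20,v6:28,v7:17
step 3: dist = v0:45,v1:13,v2:0,v3:inf,v4:inf,v5:20,v6:28,v7:17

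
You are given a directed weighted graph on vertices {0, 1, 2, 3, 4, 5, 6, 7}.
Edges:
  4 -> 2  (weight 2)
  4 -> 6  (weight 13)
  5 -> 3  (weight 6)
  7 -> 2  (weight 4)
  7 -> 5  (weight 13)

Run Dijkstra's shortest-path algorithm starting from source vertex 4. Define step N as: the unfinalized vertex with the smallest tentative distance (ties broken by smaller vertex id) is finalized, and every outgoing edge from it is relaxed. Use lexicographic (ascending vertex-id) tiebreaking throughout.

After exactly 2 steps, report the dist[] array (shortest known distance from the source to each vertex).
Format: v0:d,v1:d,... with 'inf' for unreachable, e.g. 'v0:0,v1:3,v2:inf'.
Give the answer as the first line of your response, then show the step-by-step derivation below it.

v0:inf,v1:inf,v2:2,v3:inf,v4:0,v5:inf,v6:13,v7:inf

step 1: dist = v0:inf,v1:inf,v2:2,v3:inf,v4:0,v5:inf,v6:13,v7:inf
step 2: dist = v0:inf,v1:inf,v2:2,v3:inf,v4:0,v5:inf,v6:13,v7:inf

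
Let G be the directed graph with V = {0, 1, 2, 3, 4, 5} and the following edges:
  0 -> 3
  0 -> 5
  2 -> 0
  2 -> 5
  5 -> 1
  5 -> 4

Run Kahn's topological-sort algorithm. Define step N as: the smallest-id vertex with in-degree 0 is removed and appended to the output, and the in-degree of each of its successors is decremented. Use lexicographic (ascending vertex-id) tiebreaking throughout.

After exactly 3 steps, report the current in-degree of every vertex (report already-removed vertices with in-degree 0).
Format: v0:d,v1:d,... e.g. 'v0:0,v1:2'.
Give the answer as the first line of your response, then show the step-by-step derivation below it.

v0:0,v1:1,v2:0,v3:0,v4:1,v5:0

step 1: output 2; order=[2]; indeg=(0,1,0,1,1,1)
step 2: output 0; order=[2,0]; indeg=(0,1,0,0,1,0)
step 3: output 3; order=[2,0,3]; indeg=(0,1,0,0,1,0)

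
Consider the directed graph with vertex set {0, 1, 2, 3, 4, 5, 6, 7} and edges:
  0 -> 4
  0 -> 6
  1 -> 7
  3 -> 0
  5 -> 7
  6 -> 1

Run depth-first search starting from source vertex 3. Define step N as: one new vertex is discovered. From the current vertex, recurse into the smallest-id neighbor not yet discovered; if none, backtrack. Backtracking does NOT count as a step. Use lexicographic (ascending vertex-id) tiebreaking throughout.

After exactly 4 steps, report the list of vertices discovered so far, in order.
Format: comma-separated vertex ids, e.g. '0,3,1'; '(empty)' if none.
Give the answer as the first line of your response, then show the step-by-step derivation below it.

3,0,4,6

step 1: discover 3; path=3; order=3
step 2: discover 0; path=3>0; order=3,0
step 3: discover 4; path=3>0>4; order=3,0,4
step 4: discover 6; path=3>0>6; order=3,0,4,6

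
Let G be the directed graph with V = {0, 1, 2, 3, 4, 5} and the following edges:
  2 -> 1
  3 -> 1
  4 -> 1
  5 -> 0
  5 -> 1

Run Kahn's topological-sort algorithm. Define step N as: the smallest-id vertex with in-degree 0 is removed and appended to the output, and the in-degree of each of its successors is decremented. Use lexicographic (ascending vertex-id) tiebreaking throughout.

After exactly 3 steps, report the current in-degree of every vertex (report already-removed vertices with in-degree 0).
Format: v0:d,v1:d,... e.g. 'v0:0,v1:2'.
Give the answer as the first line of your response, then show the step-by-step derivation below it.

v0:1,v1:1,v2:0,v3:0,v4:0,v5:0

step 1: output 2; order=[2]; indeg=(1,3,0,0,0,0)
step 2: output 3; order=[2,3]; indeg=(1,2,0,0,0,0)
step 3: output 4; order=[2,3,4]; indeg=(1,1,0,0,0,0)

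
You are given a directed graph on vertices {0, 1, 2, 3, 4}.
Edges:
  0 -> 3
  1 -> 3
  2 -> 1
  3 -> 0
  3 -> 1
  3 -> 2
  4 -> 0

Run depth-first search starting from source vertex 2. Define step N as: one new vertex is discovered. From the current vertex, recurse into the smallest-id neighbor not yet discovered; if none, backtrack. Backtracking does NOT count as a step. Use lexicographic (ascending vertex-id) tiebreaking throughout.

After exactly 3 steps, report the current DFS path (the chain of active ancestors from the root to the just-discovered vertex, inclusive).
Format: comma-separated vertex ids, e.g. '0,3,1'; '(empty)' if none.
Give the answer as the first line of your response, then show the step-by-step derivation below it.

2,1,3

step 1: discover 2; path=2; order=2
step 2: discover 1; path=2>1; order=2,1
step 3: discover 3; path=2>1>3; order=2,1,3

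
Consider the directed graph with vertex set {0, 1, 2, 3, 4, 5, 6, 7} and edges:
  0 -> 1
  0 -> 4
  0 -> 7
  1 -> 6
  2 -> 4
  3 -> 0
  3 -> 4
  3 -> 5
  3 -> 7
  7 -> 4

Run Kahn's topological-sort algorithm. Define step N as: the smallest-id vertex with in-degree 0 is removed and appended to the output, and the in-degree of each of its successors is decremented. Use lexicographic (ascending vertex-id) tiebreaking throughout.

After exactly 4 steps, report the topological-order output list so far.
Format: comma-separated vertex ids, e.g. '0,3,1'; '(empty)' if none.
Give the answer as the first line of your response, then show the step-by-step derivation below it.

2,3,0,1

step 1: output 2; order=[2]; indeg=(1,1,0,0,3,1,1,2)
step 2: output 3; order=[2,3]; indeg=(0,1,0,0,2,0,1,1)
step 3: output 0; order=[2,3,0]; indeg=(0,0,0,0,1,0,1,0)
step 4: output 1; order=[2,3,0,1]; indeg=(0,0,0,0,1,0,0,0)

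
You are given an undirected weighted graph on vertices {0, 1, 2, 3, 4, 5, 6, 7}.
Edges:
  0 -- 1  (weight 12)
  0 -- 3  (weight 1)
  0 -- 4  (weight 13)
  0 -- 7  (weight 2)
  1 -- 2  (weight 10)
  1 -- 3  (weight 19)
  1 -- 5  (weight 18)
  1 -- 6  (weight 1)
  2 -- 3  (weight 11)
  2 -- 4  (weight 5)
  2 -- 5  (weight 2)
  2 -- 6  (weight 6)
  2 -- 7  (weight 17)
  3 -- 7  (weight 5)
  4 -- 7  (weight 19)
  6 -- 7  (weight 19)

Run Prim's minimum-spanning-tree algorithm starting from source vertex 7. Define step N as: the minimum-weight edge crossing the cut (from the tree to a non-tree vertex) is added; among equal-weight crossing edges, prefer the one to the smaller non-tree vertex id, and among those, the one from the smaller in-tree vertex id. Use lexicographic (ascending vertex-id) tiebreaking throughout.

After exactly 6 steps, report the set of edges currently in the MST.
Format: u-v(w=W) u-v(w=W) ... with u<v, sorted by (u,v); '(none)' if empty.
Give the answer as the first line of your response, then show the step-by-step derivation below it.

0-3(w=1) 0-7(w=2) 2-3(w=11) 2-4(w=5) 2-5(w=2) 2-6(w=6)

step 1: add edge 0-7 (w=2); MST = {0-7(w=2)}
step 2: add edge 0-3 (w=1); MST = {0-3(w=1) 0-7(w=2)}
step 3: add edge 2-3 (w=11); MST = {0-3(w=1) 0-7(w=2) 2-3(w=11)}
step 4: add edge 2-5 (w=2); MST = {0-3(w=1) 0-7(w=2) 2-3(w=11) 2-5(w=2)}
step 5: add edge 2-4 (w=5); MST = {0-3(w=1) 0-7(w=2) 2-3(w=11) 2-4(w=5) 2-5(w=2)}
step 6: add edge 2-6 (w=6); MST = {0-3(w=1) 0-7(w=2) 2-3(w=11) 2-4(w=5) 2-5(w=2) 2-6(w=6)}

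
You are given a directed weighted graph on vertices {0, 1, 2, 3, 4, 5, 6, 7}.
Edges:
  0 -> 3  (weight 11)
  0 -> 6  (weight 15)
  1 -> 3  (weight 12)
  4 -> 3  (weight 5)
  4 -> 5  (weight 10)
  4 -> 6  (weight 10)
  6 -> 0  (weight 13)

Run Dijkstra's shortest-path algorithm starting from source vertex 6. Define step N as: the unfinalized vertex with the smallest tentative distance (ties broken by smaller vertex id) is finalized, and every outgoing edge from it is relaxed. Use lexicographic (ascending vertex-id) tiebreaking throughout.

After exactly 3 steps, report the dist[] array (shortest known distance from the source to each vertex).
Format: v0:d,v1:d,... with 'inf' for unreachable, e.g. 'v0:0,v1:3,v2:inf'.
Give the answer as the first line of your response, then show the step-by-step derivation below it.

v0:13,v1:inf,v2:inf,v3:24,v4:inf,v5:inf,v6:0,v7:inf

step 1: dist = v0:13,v1:inf,v2:inf,v3:inf,v4:inf,v5:inf,v6:0,v7:inf
step 2: dist = v0:13,v1:inf,v2:inf,v3:24,v4:inf,v5:inf,v6:0,v7:inf
step 3: dist = v0:13,v1:inf,v2:inf,v3:24,v4:inf,v5:inf,v6:0,v7:inf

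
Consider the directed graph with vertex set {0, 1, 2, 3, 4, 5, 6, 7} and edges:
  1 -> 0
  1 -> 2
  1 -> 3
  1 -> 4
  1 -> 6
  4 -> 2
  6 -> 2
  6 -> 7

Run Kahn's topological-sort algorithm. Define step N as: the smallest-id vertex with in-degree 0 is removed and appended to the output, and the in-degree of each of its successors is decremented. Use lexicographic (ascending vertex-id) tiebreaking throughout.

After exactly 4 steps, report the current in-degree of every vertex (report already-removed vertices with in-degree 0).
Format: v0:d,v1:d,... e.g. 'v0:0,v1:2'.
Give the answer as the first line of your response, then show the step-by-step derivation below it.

v0:0,v1:0,v2:1,v3:0,v4:0,v5:0,v6:0,v7:1

step 1: output 1; order=[1]; indeg=(0,0,2,0,0,0,0,1)
step 2: output 0; order=[1,0]; indeg=(0,0,2,0,0,0,0,1)
step 3: output 3; order=[1,0,3]; indeg=(0,0,2,0,0,0,0,1)
step 4: output 4; order=[1,0,3,4]; indeg=(0,0,1,0,0,0,0,1)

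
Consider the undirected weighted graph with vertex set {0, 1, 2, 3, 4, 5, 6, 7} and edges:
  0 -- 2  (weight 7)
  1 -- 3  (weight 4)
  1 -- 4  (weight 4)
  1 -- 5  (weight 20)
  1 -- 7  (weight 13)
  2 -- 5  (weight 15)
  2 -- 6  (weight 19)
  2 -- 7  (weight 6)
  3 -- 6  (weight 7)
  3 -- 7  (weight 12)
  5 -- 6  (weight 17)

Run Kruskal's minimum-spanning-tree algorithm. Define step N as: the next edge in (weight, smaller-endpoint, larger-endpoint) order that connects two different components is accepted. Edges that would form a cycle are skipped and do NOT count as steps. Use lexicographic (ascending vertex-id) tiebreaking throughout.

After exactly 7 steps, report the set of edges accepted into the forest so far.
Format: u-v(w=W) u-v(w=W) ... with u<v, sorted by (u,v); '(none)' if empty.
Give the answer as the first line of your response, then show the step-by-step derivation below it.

0-2(w=7) 1-3(w=4) 1-4(w=4) 2-5(w=15) 2-7(w=6) 3-6(w=7) 3-7(w=12)

step 1: add edge 1-3 (w=4); MST = {1-3(w=4)}
step 2: add edge 1-4 (w=4); MST = {1-3(w=4) 1-4(w=4)}
step 3: add edge 2-7 (w=6); MST = {1-3(w=4) 1-4(w=4) 2-7(w=6)}
step 4: add edge 0-2 (w=7); MST = {0-2(w=7) 1-3(w=4) 1-4(w=4) 2-7(w=6)}
step 5: add edge 3-6 (w=7); MST = {0-2(w=7) 1-3(w=4) 1-4(w=4) 2-7(w=6) 3-6(w=7)}
step 6: add edge 3-7 (w=12); MST = {0-2(w=7) 1-3(w=4) 1-4(w=4) 2-7(w=6) 3-6(w=7) 3-7(w=12)}
step 7: add edge 2-5 (w=15); MST = {0-2(w=7) 1-3(w=4) 1-4(w=4) 2-5(w=15) 2-7(w=6) 3-6(w=7) 3-7(w=12)}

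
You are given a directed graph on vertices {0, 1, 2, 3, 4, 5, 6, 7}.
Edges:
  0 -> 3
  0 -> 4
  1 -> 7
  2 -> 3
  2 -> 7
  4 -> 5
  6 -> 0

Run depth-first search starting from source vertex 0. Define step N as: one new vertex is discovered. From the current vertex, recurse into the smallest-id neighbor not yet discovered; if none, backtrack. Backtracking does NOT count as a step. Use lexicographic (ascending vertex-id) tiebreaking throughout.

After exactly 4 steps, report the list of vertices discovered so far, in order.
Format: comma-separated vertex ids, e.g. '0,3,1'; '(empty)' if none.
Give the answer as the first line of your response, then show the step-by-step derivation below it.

0,3,4,5

step 1: discover 0; path=0; order=0
step 2: discover 3; path=0>3; order=0,3
step 3: discover 4; path=0>4; order=0,3,4
step 4: discover 5; path=0>4>5; order=0,3,4,5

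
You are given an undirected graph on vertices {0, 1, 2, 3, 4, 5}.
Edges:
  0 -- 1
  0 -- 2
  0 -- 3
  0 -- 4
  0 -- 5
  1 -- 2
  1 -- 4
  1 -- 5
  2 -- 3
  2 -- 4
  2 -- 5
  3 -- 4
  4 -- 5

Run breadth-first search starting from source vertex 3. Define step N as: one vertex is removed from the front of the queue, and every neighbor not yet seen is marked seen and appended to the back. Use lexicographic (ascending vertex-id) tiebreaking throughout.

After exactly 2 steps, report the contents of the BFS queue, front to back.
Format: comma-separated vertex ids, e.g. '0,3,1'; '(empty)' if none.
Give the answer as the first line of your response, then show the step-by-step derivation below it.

2,4,1,5

step 1: dequeue 3; queue=[0,2,4]; order=3
step 2: dequeue 0; queue=[2,4,1,5]; order=3,0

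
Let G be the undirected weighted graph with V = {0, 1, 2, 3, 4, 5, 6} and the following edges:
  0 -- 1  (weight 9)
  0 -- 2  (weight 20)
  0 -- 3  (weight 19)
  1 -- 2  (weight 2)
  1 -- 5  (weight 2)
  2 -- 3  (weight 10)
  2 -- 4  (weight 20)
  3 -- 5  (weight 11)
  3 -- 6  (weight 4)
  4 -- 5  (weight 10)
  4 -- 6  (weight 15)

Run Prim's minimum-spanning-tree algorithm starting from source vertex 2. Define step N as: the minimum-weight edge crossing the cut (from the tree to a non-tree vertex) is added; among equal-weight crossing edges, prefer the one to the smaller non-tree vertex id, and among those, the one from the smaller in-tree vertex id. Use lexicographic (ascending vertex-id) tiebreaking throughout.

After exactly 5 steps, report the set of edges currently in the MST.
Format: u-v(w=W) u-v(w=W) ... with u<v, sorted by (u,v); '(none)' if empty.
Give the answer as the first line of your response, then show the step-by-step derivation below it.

0-1(w=9) 1-2(w=2) 1-5(w=2) 2-3(w=10) 3-6(w=4)

step 1: add edge 1-2 (w=2); MST = {1-2(w=2)}
step 2: add edge 1-5 (w=2); MST = {1-2(w=2) 1-5(w=2)}
step 3: add edge 0-1 (w=9); MST = {0-1(w=9) 1-2(w=2) 1-5(w=2)}
step 4: add edge 2-3 (w=10); MST = {0-1(w=9) 1-2(w=2) 1-5(w=2) 2-3(w=10)}
step 5: add edge 3-6 (w=4); MST = {0-1(w=9) 1-2(w=2) 1-5(w=2) 2-3(w=10) 3-6(w=4)}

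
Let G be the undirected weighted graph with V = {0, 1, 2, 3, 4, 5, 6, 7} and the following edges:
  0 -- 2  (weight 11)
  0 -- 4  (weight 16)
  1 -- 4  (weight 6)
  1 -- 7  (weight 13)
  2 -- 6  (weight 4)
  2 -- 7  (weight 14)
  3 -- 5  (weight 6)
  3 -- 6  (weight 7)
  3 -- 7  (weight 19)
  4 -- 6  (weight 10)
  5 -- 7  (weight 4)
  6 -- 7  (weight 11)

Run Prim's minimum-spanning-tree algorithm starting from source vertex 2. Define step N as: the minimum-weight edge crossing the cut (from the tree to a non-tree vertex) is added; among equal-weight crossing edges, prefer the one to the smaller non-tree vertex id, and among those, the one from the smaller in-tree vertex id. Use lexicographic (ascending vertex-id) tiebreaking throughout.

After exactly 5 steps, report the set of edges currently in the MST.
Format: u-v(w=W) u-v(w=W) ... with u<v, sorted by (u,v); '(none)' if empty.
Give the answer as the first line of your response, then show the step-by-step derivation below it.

2-6(w=4) 3-5(w=6) 3-6(w=7) 4-6(w=10) 5-7(w=4)

step 1: add edge 2-6 (w=4); MST = {2-6(w=4)}
step 2: add edge 3-6 (w=7); MST = {2-6(w=4) 3-6(w=7)}
step 3: add edge 3-5 (w=6); MST = {2-6(w=4) 3-5(w=6) 3-6(w=7)}
step 4: add edge 5-7 (w=4); MST = {2-6(w=4) 3-5(w=6) 3-6(w=7) 5-7(w=4)}
step 5: add edge 4-6 (w=10); MST = {2-6(w=4) 3-5(w=6) 3-6(w=7) 4-6(w=10) 5-7(w=4)}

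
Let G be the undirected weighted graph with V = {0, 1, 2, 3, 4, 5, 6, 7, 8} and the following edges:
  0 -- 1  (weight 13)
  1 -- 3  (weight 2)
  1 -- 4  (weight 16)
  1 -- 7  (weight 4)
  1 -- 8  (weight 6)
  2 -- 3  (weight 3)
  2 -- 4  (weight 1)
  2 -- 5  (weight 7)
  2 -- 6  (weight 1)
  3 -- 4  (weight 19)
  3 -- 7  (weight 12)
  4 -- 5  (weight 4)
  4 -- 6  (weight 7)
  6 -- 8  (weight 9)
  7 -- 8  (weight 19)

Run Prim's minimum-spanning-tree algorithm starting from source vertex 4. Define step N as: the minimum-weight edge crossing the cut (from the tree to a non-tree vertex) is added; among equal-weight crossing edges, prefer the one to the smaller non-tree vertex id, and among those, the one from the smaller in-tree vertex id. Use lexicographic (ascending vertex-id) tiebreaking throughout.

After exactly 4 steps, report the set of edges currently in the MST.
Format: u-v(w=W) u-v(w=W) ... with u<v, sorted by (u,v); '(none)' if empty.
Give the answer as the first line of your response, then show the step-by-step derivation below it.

1-3(w=2) 2-3(w=3) 2-4(w=1) 2-6(w=1)

step 1: add edge 2-4 (w=1); MST = {2-4(w=1)}
step 2: add edge 2-6 (w=1); MST = {2-4(w=1) 2-6(w=1)}
step 3: add edge 2-3 (w=3); MST = {2-3(w=3) 2-4(w=1) 2-6(w=1)}
step 4: add edge 1-3 (w=2); MST = {1-3(w=2) 2-3(w=3) 2-4(w=1) 2-6(w=1)}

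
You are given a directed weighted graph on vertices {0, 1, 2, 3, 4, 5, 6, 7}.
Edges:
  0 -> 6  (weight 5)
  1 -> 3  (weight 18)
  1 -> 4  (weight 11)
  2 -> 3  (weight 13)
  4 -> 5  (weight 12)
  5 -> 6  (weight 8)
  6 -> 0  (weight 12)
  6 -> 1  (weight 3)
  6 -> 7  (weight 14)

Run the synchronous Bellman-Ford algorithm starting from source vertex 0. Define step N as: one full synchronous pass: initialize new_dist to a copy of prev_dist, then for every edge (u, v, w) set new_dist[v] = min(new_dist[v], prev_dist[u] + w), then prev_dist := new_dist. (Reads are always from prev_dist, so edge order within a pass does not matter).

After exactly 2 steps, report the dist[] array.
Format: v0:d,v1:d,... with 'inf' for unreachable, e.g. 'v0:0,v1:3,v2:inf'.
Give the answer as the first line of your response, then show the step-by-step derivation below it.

v0:0,v1:8,v2:inf,v3:inf,v4:inf,v5:inf,v6:5,v7:19

step 1: dist = v0:0,v1:inf,v2:inf,v3:inf,v4:inf,v5:inf,v6:5,v7:inf
step 2: dist = v0:0,v1:8,v2:inf,v3:inf,v4:inf,v5:inf,v6:5,v7:19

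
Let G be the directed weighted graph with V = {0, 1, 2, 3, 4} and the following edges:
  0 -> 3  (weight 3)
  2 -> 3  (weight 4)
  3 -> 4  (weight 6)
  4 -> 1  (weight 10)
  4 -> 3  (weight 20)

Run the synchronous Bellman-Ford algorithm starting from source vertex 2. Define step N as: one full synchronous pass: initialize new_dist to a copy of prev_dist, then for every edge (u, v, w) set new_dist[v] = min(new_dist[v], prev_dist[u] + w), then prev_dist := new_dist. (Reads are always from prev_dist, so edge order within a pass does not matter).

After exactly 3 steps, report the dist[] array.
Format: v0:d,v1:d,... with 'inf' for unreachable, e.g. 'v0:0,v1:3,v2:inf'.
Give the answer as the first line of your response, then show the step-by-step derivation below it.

v0:inf,v1:20,v2:0,v3:4,v4:10

step 1: dist = v0:inf,v1:inf,v2:0,v3:4,v4:inf
step 2: dist = v0:inf,v1:inf,v2:0,v3:4,v4:10
step 3: dist = v0:inf,v1:20,v2:0,v3:4,v4:10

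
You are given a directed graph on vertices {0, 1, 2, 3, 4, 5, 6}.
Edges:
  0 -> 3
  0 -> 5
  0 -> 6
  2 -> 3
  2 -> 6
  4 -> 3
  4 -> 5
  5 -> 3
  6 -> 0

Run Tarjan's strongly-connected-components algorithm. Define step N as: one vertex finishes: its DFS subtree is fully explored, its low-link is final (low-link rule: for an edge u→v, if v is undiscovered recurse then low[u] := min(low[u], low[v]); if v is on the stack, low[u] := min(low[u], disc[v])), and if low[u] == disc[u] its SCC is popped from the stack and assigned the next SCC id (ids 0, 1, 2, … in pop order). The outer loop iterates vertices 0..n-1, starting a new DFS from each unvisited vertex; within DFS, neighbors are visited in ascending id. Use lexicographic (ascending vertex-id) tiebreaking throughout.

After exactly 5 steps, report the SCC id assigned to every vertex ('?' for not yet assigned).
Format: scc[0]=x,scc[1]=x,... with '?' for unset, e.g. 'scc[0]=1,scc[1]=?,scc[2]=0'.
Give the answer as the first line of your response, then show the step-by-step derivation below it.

scc[0]=2,scc[1]=3,scc[2]=?,scc[3]=0,scc[4]=?,scc[5]=1,scc[6]=2

step 1: low=(low[0]=0,low[1]=?,low[2]=?,low[3]=1,low[4]=?,low[5]=?,low[6]=?); scc=(scc[0]=?,scc[1]=?,scc[2]=?,scc[3]=0,scc[4]=?,scc[5]=?,scc[6]=?)
step 2: low=(low[0]=0,low[1]=?,low[2]=?,low[3]=1,low[4]=?,low[5]=2,low[6]=?); scc=(scc[0]=?,scc[1]=?,scc[2]=?,scc[3]=0,scc[4]=?,scc[5]=1,scc[6]=?)
step 3: low=(low[0]=0,low[1]=?,low[2]=?,low[3]=1,low[4]=?,low[5]=2,low[6]=0); scc=(scc[0]=?,scc[1]=?,scc[2]=?,scc[3]=0,scc[4]=?,scc[5]=1,scc[6]=?)
step 4: low=(low[0]=0,low[1]=?,low[2]=?,low[3]=1,low[4]=?,low[5]=2,low[6]=0); scc=(scc[0]=2,scc[1]=?,scc[2]=?,scc[3]=0,scc[4]=?,scc[5]=1,scc[6]=2)
step 5: low=(low[0]=0,low[1]=4,low[2]=?,low[3]=1,low[4]=?,low[5]=2,low[6]=0); scc=(scc[0]=2,scc[1]=3,scc[2]=?,scc[3]=0,scc[4]=?,scc[5]=1,scc[6]=2)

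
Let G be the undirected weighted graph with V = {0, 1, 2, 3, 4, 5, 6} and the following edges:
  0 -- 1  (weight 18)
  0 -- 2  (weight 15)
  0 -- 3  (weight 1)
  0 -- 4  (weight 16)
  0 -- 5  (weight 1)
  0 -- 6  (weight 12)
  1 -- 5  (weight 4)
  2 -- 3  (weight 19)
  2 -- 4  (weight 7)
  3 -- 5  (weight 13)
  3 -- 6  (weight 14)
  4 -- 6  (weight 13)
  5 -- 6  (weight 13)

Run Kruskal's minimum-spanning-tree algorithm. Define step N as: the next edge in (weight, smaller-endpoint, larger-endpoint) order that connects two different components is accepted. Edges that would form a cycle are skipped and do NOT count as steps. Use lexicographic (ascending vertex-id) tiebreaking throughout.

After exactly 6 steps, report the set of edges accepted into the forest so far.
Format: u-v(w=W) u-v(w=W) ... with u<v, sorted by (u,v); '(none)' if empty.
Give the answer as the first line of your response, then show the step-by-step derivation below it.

0-3(w=1) 0-5(w=1) 0-6(w=12) 1-5(w=4) 2-4(w=7) 4-6(w=13)

step 1: add edge 0-3 (w=1); MST = {0-3(w=1)}
step 2: add edge 0-5 (w=1); MST = {0-3(w=1) 0-5(w=1)}
step 3: add edge 1-5 (w=4); MST = {0-3(w=1) 0-5(w=1) 1-5(w=4)}
step 4: add edge 2-4 (w=7); MST = {0-3(w=1) 0-5(w=1) 1-5(w=4) 2-4(w=7)}
step 5: add edge 0-6 (w=12); MST = {0-3(w=1) 0-5(w=1) 0-6(w=12) 1-5(w=4) 2-4(w=7)}
step 6: add edge 4-6 (w=13); MST = {0-3(w=1) 0-5(w=1) 0-6(w=12) 1-5(w=4) 2-4(w=7) 4-6(w=13)}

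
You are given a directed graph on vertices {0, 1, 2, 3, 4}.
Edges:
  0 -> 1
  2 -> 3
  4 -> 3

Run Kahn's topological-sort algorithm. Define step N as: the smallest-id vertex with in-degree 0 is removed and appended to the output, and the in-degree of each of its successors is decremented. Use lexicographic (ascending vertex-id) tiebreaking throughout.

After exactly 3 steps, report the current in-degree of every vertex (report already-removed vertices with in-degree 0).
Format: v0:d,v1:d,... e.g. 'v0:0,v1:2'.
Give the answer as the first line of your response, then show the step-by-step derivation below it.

v0:0,v1:0,v2:0,v3:1,v4:0

step 1: output 0; order=[0]; indeg=(0,0,0,2,0)
step 2: output 1; order=[0,1]; indeg=(0,0,0,2,0)
step 3: output 2; order=[0,1,2]; indeg=(0,0,0,1,0)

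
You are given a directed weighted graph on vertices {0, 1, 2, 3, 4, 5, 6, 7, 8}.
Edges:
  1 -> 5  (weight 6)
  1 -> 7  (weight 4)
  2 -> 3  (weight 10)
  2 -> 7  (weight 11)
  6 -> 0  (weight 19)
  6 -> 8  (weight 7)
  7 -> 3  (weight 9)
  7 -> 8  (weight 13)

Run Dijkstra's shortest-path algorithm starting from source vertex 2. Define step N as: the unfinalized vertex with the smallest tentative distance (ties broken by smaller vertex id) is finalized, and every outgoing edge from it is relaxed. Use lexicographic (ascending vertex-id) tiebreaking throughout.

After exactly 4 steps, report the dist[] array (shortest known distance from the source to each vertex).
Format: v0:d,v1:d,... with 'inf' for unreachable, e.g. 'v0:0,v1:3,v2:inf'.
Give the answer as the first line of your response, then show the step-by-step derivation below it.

v0:inf,v1:inf,v2:0,v3:10,v4:inf,v5:inf,v6:inf,v7:11,v8:24

step 1: dist = v0:inf,v1:inf,v2:0,v3:10,v4:inf,v5:inf,v6:inf,v7:11,v8:inf
step 2: dist = v0:inf,v1:inf,v2:0,v3:10,v4:inf,v5:inf,v6:inf,v7:11,v8:inf
step 3: dist = v0:inf,v1:inf,v2:0,v3:10,v4:inf,v5:inf,v6:inf,v7:11,v8:24
step 4: dist = v0:inf,v1:inf,v2:0,v3:10,v4:inf,v5:inf,v6:inf,v7:11,v8:24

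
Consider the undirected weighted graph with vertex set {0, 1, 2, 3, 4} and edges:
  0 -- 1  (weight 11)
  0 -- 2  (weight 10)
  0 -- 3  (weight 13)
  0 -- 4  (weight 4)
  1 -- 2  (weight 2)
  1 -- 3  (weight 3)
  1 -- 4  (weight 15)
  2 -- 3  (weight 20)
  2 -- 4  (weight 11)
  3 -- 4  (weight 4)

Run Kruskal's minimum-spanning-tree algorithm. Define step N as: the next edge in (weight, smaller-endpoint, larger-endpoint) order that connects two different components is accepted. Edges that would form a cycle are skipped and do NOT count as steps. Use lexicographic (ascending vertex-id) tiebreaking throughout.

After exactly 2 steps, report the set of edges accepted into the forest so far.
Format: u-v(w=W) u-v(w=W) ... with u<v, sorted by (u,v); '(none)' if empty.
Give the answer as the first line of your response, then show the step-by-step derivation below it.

1-2(w=2) 1-3(w=3)

step 1: add edge 1-2 (w=2); MST = {1-2(w=2)}
step 2: add edge 1-3 (w=3); MST = {1-2(w=2) 1-3(w=3)}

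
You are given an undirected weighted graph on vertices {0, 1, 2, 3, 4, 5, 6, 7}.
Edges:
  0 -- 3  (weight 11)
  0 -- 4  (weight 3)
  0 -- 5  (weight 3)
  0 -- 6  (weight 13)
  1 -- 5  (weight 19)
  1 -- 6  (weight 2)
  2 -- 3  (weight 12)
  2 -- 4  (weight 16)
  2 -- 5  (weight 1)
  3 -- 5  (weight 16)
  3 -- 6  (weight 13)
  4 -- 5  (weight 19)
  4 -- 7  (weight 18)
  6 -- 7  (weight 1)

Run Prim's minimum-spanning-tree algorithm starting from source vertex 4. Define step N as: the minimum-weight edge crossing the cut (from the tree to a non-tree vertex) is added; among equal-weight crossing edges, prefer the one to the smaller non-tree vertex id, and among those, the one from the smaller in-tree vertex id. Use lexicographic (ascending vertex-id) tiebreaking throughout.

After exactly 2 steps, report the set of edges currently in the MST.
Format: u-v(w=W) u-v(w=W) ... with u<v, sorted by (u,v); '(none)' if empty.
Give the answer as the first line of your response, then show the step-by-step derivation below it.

0-4(w=3) 0-5(w=3)

step 1: add edge 0-4 (w=3); MST = {0-4(w=3)}
step 2: add edge 0-5 (w=3); MST = {0-4(w=3) 0-5(w=3)}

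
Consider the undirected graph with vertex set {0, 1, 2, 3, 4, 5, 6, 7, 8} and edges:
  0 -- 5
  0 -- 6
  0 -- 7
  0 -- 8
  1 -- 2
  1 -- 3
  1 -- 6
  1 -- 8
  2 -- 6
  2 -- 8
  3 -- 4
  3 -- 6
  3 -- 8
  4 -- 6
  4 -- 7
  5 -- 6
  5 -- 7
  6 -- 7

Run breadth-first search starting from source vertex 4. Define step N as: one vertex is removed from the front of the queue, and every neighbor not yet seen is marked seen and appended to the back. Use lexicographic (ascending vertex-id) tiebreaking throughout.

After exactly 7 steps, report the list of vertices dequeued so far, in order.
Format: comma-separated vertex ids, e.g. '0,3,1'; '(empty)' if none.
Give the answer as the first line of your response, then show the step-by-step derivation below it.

4,3,6,7,1,8,0

step 1: dequeue 4; queue=[3,6,7]; order=4
step 2: dequeue 3; queue=[6,7,1,8]; order=4,3
step 3: dequeue 6; queue=[7,1,8,0,2,5]; order=4,3,6
step 4: dequeue 7; queue=[1,8,0,2,5]; order=4,3,6,7
step 5: dequeue 1; queue=[8,0,2,5]; order=4,3,6,7,1
step 6: dequeue 8; queue=[0,2,5]; order=4,3,6,7,1,8
step 7: dequeue 0; queue=[2,5]; order=4,3,6,7,1,8,0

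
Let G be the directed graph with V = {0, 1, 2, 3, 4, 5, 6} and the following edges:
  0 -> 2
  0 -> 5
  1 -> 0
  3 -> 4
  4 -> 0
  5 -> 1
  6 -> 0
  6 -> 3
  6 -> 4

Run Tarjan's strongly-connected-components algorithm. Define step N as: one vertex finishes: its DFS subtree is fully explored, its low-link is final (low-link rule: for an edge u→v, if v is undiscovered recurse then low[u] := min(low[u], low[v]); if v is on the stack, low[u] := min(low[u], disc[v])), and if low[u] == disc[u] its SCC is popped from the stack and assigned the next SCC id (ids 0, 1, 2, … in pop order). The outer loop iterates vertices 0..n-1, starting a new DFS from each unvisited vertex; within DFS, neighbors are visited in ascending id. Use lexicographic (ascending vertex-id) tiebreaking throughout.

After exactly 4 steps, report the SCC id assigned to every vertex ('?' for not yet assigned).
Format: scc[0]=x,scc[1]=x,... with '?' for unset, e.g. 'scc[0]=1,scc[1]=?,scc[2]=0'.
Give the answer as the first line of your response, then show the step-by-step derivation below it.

scc[0]=1,scc[1]=1,scc[2]=0,scc[3]=?,scc[4]=?,scc[5]=1,scc[6]=?

step 1: low=(low[0]=0,low[1]=?,low[2]=1,low[3]=?,low[4]=?,low[5]=?,low[6]=?); scc=(scc[0]=?,scc[1]=?,scc[2]=0,scc[3]=?,scc[4]=?,scc[5]=?,scc[6]=?)
step 2: low=(low[0]=0,low[1]=0,low[2]=1,low[3]=?,low[4]=?,low[5]=2,low[6]=?); scc=(scc[0]=?,scc[1]=?,scc[2]=0,scc[3]=?,scc[4]=?,scc[5]=?,scc[6]=?)
step 3: low=(low[0]=0,low[1]=0,low[2]=1,low[3]=?,low[4]=?,low[5]=0,low[6]=?); scc=(scc[0]=?,scc[1]=?,scc[2]=0,scc[3]=?,scc[4]=?,scc[5]=?,scc[6]=?)
step 4: low=(low[0]=0,low[1]=0,low[2]=1,low[3]=?,low[4]=?,low[5]=0,low[6]=?); scc=(scc[0]=1,scc[1]=1,scc[2]=0,scc[3]=?,scc[4]=?,scc[5]=1,scc[6]=?)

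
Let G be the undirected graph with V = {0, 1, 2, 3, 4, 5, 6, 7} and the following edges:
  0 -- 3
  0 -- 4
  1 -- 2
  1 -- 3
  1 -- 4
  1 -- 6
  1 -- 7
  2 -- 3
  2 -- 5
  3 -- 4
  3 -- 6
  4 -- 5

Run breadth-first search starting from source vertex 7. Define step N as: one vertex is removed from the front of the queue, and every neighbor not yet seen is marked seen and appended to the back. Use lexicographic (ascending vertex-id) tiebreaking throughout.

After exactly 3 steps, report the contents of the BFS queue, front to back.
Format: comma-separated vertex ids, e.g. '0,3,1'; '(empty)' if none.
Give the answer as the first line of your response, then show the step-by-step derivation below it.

3,4,6,5

step 1: dequeue 7; queue=[1]; order=7
step 2: dequeue 1; queue=[2,3,4,6]; order=7,1
step 3: dequeue 2; queue=[3,4,6,5]; order=7,1,2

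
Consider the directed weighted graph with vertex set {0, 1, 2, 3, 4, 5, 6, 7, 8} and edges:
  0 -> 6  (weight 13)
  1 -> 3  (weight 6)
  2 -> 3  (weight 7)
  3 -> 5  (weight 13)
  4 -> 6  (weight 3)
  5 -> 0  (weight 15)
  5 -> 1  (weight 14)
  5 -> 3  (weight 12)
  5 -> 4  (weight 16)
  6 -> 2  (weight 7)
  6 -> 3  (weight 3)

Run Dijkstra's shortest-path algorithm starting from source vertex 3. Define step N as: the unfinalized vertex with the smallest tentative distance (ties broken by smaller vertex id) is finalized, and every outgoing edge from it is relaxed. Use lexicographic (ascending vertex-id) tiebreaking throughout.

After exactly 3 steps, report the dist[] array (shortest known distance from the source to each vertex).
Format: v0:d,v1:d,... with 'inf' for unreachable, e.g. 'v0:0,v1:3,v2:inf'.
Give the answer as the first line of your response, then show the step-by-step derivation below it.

v0:28,v1:27,v2:inf,v3:0,v4:29,v5:13,v6:inf,v7:inf,v8:inf

step 1: dist = v0:inf,v1:inf,v2:inf,v3:0,v4:inf,v5:13,v6:inf,v7:inf,v8:inf
step 2: dist = v0:28,v1:27,v2:inf,v3:0,v4:29,v5:13,v6:inf,v7:inf,v8:inf
step 3: dist = v0:28,v1:27,v2:inf,v3:0,v4:29,v5:13,v6:inf,v7:inf,v8:inf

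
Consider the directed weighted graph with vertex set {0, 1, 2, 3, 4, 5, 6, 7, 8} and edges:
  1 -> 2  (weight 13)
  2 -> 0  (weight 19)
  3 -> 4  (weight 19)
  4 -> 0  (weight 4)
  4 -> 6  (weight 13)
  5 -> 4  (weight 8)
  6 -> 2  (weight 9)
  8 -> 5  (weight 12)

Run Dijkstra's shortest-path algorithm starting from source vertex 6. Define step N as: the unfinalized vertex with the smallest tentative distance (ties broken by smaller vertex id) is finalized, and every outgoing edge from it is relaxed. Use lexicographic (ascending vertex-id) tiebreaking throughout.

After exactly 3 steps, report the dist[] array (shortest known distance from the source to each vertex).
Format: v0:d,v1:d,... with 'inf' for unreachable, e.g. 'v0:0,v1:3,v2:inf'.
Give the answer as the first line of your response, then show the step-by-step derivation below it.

v0:28,v1:inf,v2:9,v3:inf,v4:inf,v5:inf,v6:0,v7:inf,v8:inf

step 1: dist = v0:inf,v1:inf,v2:9,v3:inf,v4:inf,v5:inf,v6:0,v7:inf,v8:inf
step 2: dist = v0:28,v1:inf,v2:9,v3:inf,v4:inf,v5:inf,v6:0,v7:inf,v8:inf
step 3: dist = v0:28,v1:inf,v2:9,v3:inf,v4:inf,v5:inf,v6:0,v7:inf,v8:inf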